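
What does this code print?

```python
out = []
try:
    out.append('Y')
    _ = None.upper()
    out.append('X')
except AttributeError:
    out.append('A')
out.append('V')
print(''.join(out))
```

Execution trace: 'Y' (try body) → 'A' (except AttributeError) → 'V' (after the try/except). Output: YAV

Answer: YAV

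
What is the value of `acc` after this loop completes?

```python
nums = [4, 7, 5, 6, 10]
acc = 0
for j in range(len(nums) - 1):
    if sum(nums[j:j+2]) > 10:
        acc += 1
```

Count windows with sum > 10
`acc` takes the values: 0 → 1 → 2 → 3 → 4

Answer: 4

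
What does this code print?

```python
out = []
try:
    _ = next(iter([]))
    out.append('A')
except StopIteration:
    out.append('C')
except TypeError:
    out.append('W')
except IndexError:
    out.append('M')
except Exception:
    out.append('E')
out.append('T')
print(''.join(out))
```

Execution trace: 'C' (except StopIteration) → 'T' (after the try/except). Output: CT

Answer: CT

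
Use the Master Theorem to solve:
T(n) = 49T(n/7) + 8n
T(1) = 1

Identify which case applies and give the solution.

a=49, b=7, f(n)=8n. log_7(49) = 2. Since c=1 < 2, Case 1 applies: T(n) = Θ(n^log_b(a)) = O(n^2).

Answer: O(n^2) - Case 1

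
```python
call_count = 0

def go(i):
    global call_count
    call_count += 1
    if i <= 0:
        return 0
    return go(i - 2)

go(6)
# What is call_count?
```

Linear recursion stepping by 2: 4 calls from i=6 down to ≤0.

Answer: 4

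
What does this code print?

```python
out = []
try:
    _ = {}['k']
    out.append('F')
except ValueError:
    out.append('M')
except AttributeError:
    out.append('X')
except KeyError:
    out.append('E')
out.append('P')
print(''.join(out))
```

Execution trace: 'E' (except KeyError) → 'P' (after the try/except). Output: EP

Answer: EP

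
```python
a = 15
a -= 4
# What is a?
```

Trace:
`a = 15` → a = 15
`a -= 4` → a = 11
So a = 11

Answer: 11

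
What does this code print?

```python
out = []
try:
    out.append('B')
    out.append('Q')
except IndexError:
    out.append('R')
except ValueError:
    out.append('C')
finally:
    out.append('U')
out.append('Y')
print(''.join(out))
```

Execution trace: 'B' (try body) → 'Q' (try body, no exception) → 'U' (finally) → 'Y' (after the try/except). Output: BQUY

Answer: BQUY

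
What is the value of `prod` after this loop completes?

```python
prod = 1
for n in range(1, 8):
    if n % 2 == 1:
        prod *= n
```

Product of odd numbers 1 to 7
`prod` takes the values: 1 → 3 → 15 → 105

Answer: 105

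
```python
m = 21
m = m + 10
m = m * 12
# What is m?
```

Trace:
`m = 21` → m = 21
`m = m + 10` → m = 31
`m = m * 12` → m = 372
So m = 372

Answer: 372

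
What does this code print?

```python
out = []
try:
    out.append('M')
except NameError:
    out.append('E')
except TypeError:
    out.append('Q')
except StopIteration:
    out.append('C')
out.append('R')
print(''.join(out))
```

Execution trace: 'M' (try body, no exception) → 'R' (after the try/except). Output: MR

Answer: MR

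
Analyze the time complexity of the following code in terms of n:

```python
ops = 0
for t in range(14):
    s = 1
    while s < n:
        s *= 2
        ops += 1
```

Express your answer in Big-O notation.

Each loop level contributes: 1 × log n. Multiplying the contributions gives O(log n).

Answer: O(log n)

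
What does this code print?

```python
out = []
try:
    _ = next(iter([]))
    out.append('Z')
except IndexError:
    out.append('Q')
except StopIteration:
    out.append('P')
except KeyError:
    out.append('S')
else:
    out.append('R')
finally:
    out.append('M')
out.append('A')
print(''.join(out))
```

Execution trace: 'P' (except StopIteration) → 'M' (finally) → 'A' (after the try/except). Output: PMA

Answer: PMA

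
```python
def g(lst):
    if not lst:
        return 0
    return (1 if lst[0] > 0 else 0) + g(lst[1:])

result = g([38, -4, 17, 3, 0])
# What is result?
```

Count of positive elements in [38, -4, 17, 3, 0] = 3

Answer: 3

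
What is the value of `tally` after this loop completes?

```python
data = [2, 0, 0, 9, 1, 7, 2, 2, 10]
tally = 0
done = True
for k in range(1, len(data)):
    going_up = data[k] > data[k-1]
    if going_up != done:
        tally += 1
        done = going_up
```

Count direction changes in [2, 0, 0, 9, 1, 7, 2, 2, 10]
`tally` takes the values: 0 → 1 → 2 → 3 → 4 → 5 → 6

Answer: 6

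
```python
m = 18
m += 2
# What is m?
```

Trace:
`m = 18` → m = 18
`m += 2` → m = 20
So m = 20

Answer: 20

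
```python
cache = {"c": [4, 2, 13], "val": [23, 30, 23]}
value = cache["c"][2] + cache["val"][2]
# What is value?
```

Trace:
`cache = {"c": [4, 2, 13], "val": [23, 30, 23]}` → cache = {'c': [4, 2, 13], 'val': [23, 30, 23]}
`value = cache["c"][2] + cache["val"][2]` → value = 36
So value = 36

Answer: 36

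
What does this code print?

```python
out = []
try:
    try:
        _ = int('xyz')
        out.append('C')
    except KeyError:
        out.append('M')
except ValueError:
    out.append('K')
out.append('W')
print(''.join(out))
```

Execution trace: 'K' (outer except ValueError) → 'W' (after the try/except). Output: KW

Answer: KW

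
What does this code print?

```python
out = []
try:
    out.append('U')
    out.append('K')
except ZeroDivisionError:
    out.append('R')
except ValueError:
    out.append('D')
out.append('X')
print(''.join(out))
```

Execution trace: 'U' (try body) → 'K' (try body, no exception) → 'X' (after the try/except). Output: UKX

Answer: UKX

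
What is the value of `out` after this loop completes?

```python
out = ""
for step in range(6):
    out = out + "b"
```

Repeat 'b' 6 times
`out` takes the values: "" → "b" → "bb" → "bbb" → "bbbb" → "bbbbb" → "bbbbbb"

Answer: "bbbbbb"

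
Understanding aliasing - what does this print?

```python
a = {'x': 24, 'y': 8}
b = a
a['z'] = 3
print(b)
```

Key concept: dict aliasing.
Step by step:
`a = {'x': 24, 'y': 8}` → a = {'x': 24, 'y': 8}
`b = a` → b = {'x': 24, 'y': 8} (same object as a)
`a['z'] = 3` → a = {'x': 24, 'y': 8, 'z': 3} (same object as b); b = {'x': 24, 'y': 8, 'z': 3} (same object as a)
`print(b)` → prints {'x': 24, 'y': 8, 'z': 3}

Answer: {'x': 24, 'y': 8, 'z': 3}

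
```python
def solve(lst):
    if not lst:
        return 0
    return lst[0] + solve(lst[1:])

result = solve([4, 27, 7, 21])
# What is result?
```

4 + 27 + 7 + 21 + 0 = 59

Answer: 59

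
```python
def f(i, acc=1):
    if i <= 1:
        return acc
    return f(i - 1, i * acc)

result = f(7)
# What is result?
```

Accumulator trace (n, acc): (7, 1) -> (6, 7) -> (5, 42) -> (4, 210) -> (3, 840) -> (2, 2520) -> (1, 5040) -> return 5040

Answer: 5040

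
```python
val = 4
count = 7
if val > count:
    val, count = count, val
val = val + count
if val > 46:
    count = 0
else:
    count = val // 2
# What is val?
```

Trace:
`val = 4` → val = 4
`count = 7` → count = 7
`if val > count: ...` → val > count is False → no variable changes
`val = val + count` → val = 11
`if val > 46: ...` → val > 46 is False, take else branch → count = 5
So val = 11

Answer: 11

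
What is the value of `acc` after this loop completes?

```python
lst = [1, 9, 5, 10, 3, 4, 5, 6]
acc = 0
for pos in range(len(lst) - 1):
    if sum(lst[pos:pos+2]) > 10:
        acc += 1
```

Count windows with sum > 10
`acc` takes the values: 0 → 1 → 2 → 3 → 4

Answer: 4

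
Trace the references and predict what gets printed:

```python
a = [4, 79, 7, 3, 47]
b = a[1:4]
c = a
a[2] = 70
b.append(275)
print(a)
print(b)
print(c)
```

Key concept: slice vs alias.
Step by step:
`a = [4, 79, 7, 3, 47]` → a = [4, 79, 7, 3, 47]
`b = a[1:4]` → b = [79, 7, 3]
`c = a` → c = [4, 79, 7, 3, 47] (same object as a)
`a[2] = 70` → a = [4, 79, 70, 3, 47] (same object as c); c = [4, 79, 70, 3, 47] (same object as a)
`b.append(275)` → b = [79, 7, 3, 275]
`print(a)` → prints [4, 79, 70, 3, 47]
`print(b)` → prints [79, 7, 3, 275]
`print(c)` → prints [4, 79, 70, 3, 47]

Answer:
[4, 79, 70, 3, 47]
[79, 7, 3, 275]
[4, 79, 70, 3, 47]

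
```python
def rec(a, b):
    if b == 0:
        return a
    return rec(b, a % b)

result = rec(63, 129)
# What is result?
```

rec(63, 129) -> rec(129, 63) -> rec(63, 3) -> rec(3, 0) -> 3

Answer: 3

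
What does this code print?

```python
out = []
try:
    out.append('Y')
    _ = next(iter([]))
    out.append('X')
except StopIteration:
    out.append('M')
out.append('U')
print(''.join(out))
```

Execution trace: 'Y' (try body) → 'M' (except StopIteration) → 'U' (after the try/except). Output: YMU

Answer: YMU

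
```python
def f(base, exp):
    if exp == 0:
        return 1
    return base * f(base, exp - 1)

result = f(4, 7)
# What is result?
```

f(4, 7) = 4 * 4 * 4 * 4 * 4 * 4 * 4 = 16384

Answer: 16384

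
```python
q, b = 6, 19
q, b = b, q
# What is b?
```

Trace:
`q, b = 6, 19` → q = 6; b = 19
`q, b = b, q` → q = 19; b = 6
So b = 6

Answer: 6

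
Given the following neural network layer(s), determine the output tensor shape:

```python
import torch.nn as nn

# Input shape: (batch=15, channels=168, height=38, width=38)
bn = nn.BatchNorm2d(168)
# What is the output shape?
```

Input: (15, 168, 38, 38) -> Output: (15, 168, 38, 38)

Answer: (15, 168, 38, 38)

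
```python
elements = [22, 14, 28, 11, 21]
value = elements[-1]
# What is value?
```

Trace:
`elements = [22, 14, 28, 11, 21]` → elements = [22, 14, 28, 11, 21]
`value = elements[-1]` → value = 21
So value = 21

Answer: 21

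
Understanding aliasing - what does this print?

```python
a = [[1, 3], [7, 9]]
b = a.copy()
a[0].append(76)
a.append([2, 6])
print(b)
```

Key concept: shallow copy with nested lists.
Step by step:
`a = [[1, 3], [7, 9]]` → a = [[1, 3], [7, 9]]
`b = a.copy()` → b = [[1, 3], [7, 9]]
`a[0].append(76)` → a = [[1, 3, 76], [7, 9]]; b = [[1, 3, 76], [7, 9]]
`a.append([2, 6])` → a = [[1, 3, 76], [7, 9], [2, 6]]
`print(b)` → prints [[1, 3, 76], [7, 9]]

Answer: [[1, 3, 76], [7, 9]]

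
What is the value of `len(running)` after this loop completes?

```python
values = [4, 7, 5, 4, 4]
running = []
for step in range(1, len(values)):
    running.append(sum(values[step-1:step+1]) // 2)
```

Number of 2-element averages
`running` takes the values: [] → [5] → [5, 6] → [5, 6, 4] → [5, 6, 4, 4]
So `len(running)` = 4

Answer: 4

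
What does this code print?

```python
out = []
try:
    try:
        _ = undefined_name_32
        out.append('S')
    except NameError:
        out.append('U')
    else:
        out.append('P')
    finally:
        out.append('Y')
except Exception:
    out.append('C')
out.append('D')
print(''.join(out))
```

Execution trace: 'U' (inner except NameError) → 'Y' (inner finally) → 'D' (after the try/except). Output: UYD

Answer: UYD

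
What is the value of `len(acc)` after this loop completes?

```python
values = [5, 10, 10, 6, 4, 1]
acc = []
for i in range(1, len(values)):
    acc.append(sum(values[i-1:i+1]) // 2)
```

Number of 2-element averages
`acc` takes the values: [] → [7] → [7, 10] → [7, 10, 8] → [7, 10, 8, 5] → [7, 10, 8, 5, 2]
So `len(acc)` = 5

Answer: 5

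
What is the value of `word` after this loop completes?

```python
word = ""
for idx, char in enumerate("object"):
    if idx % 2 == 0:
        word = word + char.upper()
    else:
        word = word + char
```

Uppercase even positions in 'object'
`word` takes the values: "" → "O" → "Ob" → "ObJ" → "ObJe" → "ObJeC" → "ObJeCt"

Answer: "ObJeCt"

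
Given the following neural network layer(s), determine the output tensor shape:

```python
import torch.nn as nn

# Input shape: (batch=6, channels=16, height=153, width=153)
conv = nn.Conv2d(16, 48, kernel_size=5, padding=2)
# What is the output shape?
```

Input: (6, 16, 153, 153) -> Output: (6, 48, 153, 153)

Answer: (6, 48, 153, 153)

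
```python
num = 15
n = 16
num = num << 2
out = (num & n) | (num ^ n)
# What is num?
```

Trace:
`num = 15` → num = 15
`n = 16` → n = 16
`num = num << 2` → num = 60
`out = (num & n) | (num ^ n)` → out = 60
So num = 60

Answer: 60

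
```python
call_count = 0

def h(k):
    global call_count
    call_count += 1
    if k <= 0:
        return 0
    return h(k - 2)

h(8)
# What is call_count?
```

Linear recursion stepping by 2: 5 calls from k=8 down to ≤0.

Answer: 5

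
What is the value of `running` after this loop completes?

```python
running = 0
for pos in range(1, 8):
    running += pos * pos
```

Sum of squares 1² to 7² = 140
`running` takes the values: 0 → 1 → 5 → 14 → 30 → 55 → 91 → 140

Answer: 140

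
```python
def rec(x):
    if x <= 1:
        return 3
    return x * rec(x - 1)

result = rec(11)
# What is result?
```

rec(11) = 11 * 10 * 9 * 8 * 7 * 6 * 5 * 4 * 3 * 2 * 3 = 119750400

Answer: 119750400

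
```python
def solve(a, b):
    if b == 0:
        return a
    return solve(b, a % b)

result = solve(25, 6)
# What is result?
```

solve(25, 6) -> solve(6, 1) -> solve(1, 0) -> 1

Answer: 1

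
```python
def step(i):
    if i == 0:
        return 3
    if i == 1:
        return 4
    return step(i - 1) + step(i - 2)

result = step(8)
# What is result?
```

Build up from base cases: step(0)=3, step(1)=4, step(2)=7, step(3)=11, step(4)=18, step(5)=29, step(6)=47, ..., step(8)=123

Answer: 123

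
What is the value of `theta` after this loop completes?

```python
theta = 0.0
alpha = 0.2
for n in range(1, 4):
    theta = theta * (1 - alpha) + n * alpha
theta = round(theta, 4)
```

Moving average with lr=0.2
`theta` takes the values: 0.0 → 0.2 → 0.56 → 1.048

Answer: 1.048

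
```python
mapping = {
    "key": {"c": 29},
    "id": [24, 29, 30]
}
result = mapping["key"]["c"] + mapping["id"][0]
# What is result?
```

Trace:
`mapping = { ...` → mapping = {'key': {'c': 29}, 'id': [24, 29, 30]}
`result = mapping["key"]["c"] + mapping["id"][0]` → result = 53
So result = 53

Answer: 53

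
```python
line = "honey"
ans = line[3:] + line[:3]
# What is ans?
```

Trace:
`line = "honey"` → line = 'honey'
`ans = line[3:] + line[:3]` → ans = 'eyhon'
So ans = 'eyhon'

Answer: 'eyhon'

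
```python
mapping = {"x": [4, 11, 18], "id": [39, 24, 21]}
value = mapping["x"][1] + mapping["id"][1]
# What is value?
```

Trace:
`mapping = {"x": [4, 11, 18], "id": [39, 24, 21]}` → mapping = {'x': [4, 11, 18], 'id': [39, 24, 21]}
`value = mapping["x"][1] + mapping["id"][1]` → value = 35
So value = 35

Answer: 35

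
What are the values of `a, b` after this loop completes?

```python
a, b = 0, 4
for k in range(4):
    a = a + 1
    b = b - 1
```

a goes 0→4, b goes 4→0
`a, b` takes the values: (0, 4) → (1, 4) → (1, 3) → (2, 3) → (2, 2) → (3, 2) → (3, 1) → (4, 1) → (4, 0)

Answer: 4, 0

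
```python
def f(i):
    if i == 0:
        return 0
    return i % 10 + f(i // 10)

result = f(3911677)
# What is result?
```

Sum of digits of 3911677: 7 + 7 + 6 + 1 + 1 + 9 + 3 = 34

Answer: 34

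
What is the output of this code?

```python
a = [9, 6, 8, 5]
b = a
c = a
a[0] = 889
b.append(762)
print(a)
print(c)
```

Key concept: multiple aliases.
Step by step:
`a = [9, 6, 8, 5]` → a = [9, 6, 8, 5]
`b = a` → b = [9, 6, 8, 5] (same object as a)
`c = a` → c = [9, 6, 8, 5] (same object as a, b)
`a[0] = 889` → a = [889, 6, 8, 5] (same object as b, c); b = [889, 6, 8, 5] (same object as a, c); c = [889, 6, 8, 5] (same object as a, b)
`b.append(762)` → a = [889, 6, 8, 5, 762] (same object as b, c); b = [889, 6, 8, 5, 762] (same object as a, c); c = [889, 6, 8, 5, 762] (same object as a, b)
`print(a)` → prints [889, 6, 8, 5, 762]
`print(c)` → prints [889, 6, 8, 5, 762]

Answer:
[889, 6, 8, 5, 762]
[889, 6, 8, 5, 762]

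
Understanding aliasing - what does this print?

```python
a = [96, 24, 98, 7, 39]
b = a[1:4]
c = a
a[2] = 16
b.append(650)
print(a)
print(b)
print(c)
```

Key concept: slice vs alias.
Step by step:
`a = [96, 24, 98, 7, 39]` → a = [96, 24, 98, 7, 39]
`b = a[1:4]` → b = [24, 98, 7]
`c = a` → c = [96, 24, 98, 7, 39] (same object as a)
`a[2] = 16` → a = [96, 24, 16, 7, 39] (same object as c); c = [96, 24, 16, 7, 39] (same object as a)
`b.append(650)` → b = [24, 98, 7, 650]
`print(a)` → prints [96, 24, 16, 7, 39]
`print(b)` → prints [24, 98, 7, 650]
`print(c)` → prints [96, 24, 16, 7, 39]

Answer:
[96, 24, 16, 7, 39]
[24, 98, 7, 650]
[96, 24, 16, 7, 39]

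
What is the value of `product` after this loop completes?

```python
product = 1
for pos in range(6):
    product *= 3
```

3^6 = 729
`product` takes the values: 1 → 3 → 9 → 27 → 81 → 243 → 729

Answer: 729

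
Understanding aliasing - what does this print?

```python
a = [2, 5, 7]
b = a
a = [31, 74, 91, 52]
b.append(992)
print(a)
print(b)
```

Key concept: rebinding vs mutation: a is rebound to a new list, b still points at the original.
Step by step:
`a = [2, 5, 7]` → a = [2, 5, 7]
`b = a` → b = [2, 5, 7] (same object as a)
`a = [31, 74, 91, 52]` → a = [31, 74, 91, 52]
`b.append(992)` → b = [2, 5, 7, 992]
`print(a)` → prints [31, 74, 91, 52]
`print(b)` → prints [2, 5, 7, 992]

Answer:
[31, 74, 91, 52]
[2, 5, 7, 992]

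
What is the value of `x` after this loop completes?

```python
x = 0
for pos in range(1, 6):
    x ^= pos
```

XOR of 1 to 5
`x` takes the values: 0 → 1 → 3 → 0 → 4 → 1

Answer: 1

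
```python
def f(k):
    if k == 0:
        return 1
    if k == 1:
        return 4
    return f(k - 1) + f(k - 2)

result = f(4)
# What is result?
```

Build up from base cases: f(0)=1, f(1)=4, f(2)=5, f(3)=9, f(4)=14

Answer: 14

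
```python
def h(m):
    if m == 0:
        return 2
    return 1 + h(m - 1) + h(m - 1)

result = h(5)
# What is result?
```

h(m) = 1 + 2·h(m-1), h(0)=2. Closed form: (2+1)·2^5 - 1 = 95.

Answer: 95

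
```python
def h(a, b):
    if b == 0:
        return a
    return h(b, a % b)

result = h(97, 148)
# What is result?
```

h(97, 148) -> h(148, 97) -> h(97, 51) -> h(51, 46) -> h(46, 5) -> h(5, 1) -> h(1, 0) -> 1

Answer: 1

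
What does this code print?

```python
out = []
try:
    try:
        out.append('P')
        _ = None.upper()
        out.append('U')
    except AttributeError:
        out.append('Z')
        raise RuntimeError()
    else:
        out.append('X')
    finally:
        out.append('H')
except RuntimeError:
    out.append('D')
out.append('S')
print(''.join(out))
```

Execution trace: 'P' (inner try body) → 'Z' (inner except AttributeError) → 'H' (inner finally) → 'D' (outer except RuntimeError) → 'S' (after the try/except). Output: PZHDS

Answer: PZHDS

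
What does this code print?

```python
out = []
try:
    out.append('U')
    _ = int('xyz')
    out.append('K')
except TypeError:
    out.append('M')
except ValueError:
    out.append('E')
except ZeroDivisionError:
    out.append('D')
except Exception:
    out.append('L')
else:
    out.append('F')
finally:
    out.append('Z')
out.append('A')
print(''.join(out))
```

Execution trace: 'U' (try body) → 'E' (except ValueError) → 'Z' (finally) → 'A' (after the try/except). Output: UEZA

Answer: UEZA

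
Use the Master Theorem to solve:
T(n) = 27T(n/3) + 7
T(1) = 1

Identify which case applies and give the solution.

a=27, b=3, f(n)=7. log_3(27) = 3. Since c=0 < 3, Case 1 applies: T(n) = Θ(n^log_b(a)) = O(n^3).

Answer: O(n^3) - Case 1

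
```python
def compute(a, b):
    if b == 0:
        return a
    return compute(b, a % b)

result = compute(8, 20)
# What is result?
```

compute(8, 20) -> compute(20, 8) -> compute(8, 4) -> compute(4, 0) -> 4

Answer: 4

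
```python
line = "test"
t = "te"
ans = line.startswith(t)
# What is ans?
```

Trace:
`line = "test"` → line = 'test'
`t = "te"` → t = 'te'
`ans = line.startswith(t)` → ans = True
So ans = True

Answer: True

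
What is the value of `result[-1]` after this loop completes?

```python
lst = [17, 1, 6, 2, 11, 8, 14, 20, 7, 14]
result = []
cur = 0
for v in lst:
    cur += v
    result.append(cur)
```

Cumulative sum ends at 100
`result` takes the values: [] → [17] → [17, 18] → [17, 18, 24] → [17, 18, 24, 26] → [17, 18, 24, 26, 37] → [17, 18, 24, 26, 37, 45] → [17, 18, 24, 26, 37, 45, 59] → [17, 18, 24, 26, 37, 45, 59, 79] → [17, 18, 24, 26, 37, 45, 59, 79, 86] → [17, 18, 24, 26, 37, 45, 59, 79, 86, 100]
So `result[-1]` = 100

Answer: 100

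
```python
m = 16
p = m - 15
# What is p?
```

Trace:
`m = 16` → m = 16
`p = m - 15` → p = 1
So p = 1

Answer: 1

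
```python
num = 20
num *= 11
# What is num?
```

Trace:
`num = 20` → num = 20
`num *= 11` → num = 220
So num = 220

Answer: 220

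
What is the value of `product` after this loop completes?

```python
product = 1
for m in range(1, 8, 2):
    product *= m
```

Product of 1, 3, 5, ... up to 7
`product` takes the values: 1 → 3 → 15 → 105

Answer: 105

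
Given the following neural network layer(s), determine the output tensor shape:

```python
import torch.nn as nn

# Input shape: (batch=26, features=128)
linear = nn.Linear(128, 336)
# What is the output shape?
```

Input: (26, 128) -> Output: (26, 336)

Answer: (26, 336)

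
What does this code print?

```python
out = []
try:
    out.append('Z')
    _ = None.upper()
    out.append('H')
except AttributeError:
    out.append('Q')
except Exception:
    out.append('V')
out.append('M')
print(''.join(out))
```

Execution trace: 'Z' (try body) → 'Q' (except AttributeError) → 'M' (after the try/except). Output: ZQM

Answer: ZQM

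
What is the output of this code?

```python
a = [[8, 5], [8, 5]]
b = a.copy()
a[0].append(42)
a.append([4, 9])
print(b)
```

Key concept: shallow copy with nested lists.
Step by step:
`a = [[8, 5], [8, 5]]` → a = [[8, 5], [8, 5]]
`b = a.copy()` → b = [[8, 5], [8, 5]]
`a[0].append(42)` → a = [[8, 5, 42], [8, 5]]; b = [[8, 5, 42], [8, 5]]
`a.append([4, 9])` → a = [[8, 5, 42], [8, 5], [4, 9]]
`print(b)` → prints [[8, 5, 42], [8, 5]]

Answer: [[8, 5, 42], [8, 5]]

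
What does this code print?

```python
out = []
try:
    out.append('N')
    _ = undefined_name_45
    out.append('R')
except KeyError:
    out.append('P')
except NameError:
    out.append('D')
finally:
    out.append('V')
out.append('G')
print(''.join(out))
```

Execution trace: 'N' (try body) → 'D' (except NameError) → 'V' (finally) → 'G' (after the try/except). Output: NDVG

Answer: NDVG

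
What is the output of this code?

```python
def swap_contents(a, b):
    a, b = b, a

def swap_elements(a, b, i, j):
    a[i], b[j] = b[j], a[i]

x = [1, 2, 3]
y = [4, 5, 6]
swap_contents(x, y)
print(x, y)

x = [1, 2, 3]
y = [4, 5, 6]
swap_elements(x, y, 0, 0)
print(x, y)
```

Key concept: parameter rebinding vs mutation.
Step by step:
`x = [1, 2, 3]` → x = [1, 2, 3]
`y = [4, 5, 6]` → y = [4, 5, 6]
`swap_contents(x, y)` → no visible change to tracked variables
`print(x, y)` → prints [1, 2, 3] [4, 5, 6]
`x = [1, 2, 3]` → x = [1, 2, 3]
`y = [4, 5, 6]` → y = [4, 5, 6]
`swap_elements(x, y, 0, 0)` → x = [4, 2, 3]; y = [1, 5, 6]
`print(x, y)` → prints [4, 2, 3] [1, 5, 6]

Answer:
[1, 2, 3] [4, 5, 6]
[4, 2, 3] [1, 5, 6]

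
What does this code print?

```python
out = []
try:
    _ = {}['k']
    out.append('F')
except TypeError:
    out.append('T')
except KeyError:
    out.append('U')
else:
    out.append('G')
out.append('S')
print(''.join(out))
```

Execution trace: 'U' (except KeyError) → 'S' (after the try/except). Output: US

Answer: US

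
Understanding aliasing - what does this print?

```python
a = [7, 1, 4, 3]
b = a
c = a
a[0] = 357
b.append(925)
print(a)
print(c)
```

Key concept: multiple aliases.
Step by step:
`a = [7, 1, 4, 3]` → a = [7, 1, 4, 3]
`b = a` → b = [7, 1, 4, 3] (same object as a)
`c = a` → c = [7, 1, 4, 3] (same object as a, b)
`a[0] = 357` → a = [357, 1, 4, 3] (same object as b, c); b = [357, 1, 4, 3] (same object as a, c); c = [357, 1, 4, 3] (same object as a, b)
`b.append(925)` → a = [357, 1, 4, 3, 925] (same object as b, c); b = [357, 1, 4, 3, 925] (same object as a, c); c = [357, 1, 4, 3, 925] (same object as a, b)
`print(a)` → prints [357, 1, 4, 3, 925]
`print(c)` → prints [357, 1, 4, 3, 925]

Answer:
[357, 1, 4, 3, 925]
[357, 1, 4, 3, 925]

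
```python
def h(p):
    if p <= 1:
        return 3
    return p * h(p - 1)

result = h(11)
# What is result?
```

h(11) = 11 * 10 * 9 * 8 * 7 * 6 * 5 * 4 * 3 * 2 * 3 = 119750400

Answer: 119750400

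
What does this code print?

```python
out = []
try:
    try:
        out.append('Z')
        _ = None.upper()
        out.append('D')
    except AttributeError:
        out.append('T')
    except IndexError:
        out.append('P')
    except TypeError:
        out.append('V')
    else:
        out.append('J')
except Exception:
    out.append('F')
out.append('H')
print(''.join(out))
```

Execution trace: 'Z' (inner try body) → 'T' (inner except AttributeError) → 'H' (after the try/except). Output: ZTH

Answer: ZTH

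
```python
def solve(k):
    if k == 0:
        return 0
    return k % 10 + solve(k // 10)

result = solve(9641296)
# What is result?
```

Sum of digits of 9641296: 6 + 9 + 2 + 1 + 4 + 6 + 9 = 37

Answer: 37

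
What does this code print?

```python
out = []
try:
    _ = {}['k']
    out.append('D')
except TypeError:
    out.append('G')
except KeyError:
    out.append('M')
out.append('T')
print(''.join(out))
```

Execution trace: 'M' (except KeyError) → 'T' (after the try/except). Output: MT

Answer: MT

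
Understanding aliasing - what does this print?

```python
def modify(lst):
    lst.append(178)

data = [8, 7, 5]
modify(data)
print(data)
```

Key concept: function modifies passed list.
Step by step:
`data = [8, 7, 5]` → data = [8, 7, 5]
`modify(data)` → data = [8, 7, 5, 178]
`print(data)` → prints [8, 7, 5, 178]

Answer: [8, 7, 5, 178]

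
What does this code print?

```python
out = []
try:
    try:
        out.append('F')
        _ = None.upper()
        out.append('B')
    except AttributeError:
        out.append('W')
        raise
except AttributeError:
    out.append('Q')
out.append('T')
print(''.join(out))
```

Execution trace: 'F' (inner try body) → 'W' (inner except AttributeError) → 'Q' (outer except AttributeError) → 'T' (after the try/except). Output: FWQT

Answer: FWQT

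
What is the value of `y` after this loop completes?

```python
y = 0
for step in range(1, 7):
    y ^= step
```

XOR of 1 to 6
`y` takes the values: 0 → 1 → 3 → 0 → 4 → 1 → 7

Answer: 7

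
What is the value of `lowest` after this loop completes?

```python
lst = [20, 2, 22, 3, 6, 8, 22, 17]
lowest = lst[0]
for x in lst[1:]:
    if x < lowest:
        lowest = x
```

Minimum of [20, 2, 22, 3, 6, 8, 22, 17]
`lowest` takes the values: 20 → 2

Answer: 2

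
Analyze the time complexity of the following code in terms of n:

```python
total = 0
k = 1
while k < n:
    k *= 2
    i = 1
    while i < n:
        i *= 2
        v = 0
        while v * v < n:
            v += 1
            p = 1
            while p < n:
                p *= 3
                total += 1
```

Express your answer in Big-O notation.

Each loop level contributes: log n × log n × √n × log n. Multiplying the contributions gives O(√n log^3 n).

Answer: O(√n log^3 n)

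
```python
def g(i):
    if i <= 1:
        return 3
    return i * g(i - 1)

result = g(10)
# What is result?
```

g(10) = 10 * 9 * 8 * 7 * 6 * 5 * 4 * 3 * 2 * 3 = 10886400

Answer: 10886400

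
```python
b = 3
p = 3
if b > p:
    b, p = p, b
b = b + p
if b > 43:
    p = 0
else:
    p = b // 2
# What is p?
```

Trace:
`b = 3` → b = 3
`p = 3` → p = 3
`if b > p: ...` → b > p is False → no variable changes
`b = b + p` → b = 6
`if b > 43: ...` → b > 43 is False, take else branch → no variable changes
So p = 3

Answer: 3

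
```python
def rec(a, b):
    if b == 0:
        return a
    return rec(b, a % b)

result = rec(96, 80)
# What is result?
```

rec(96, 80) -> rec(80, 16) -> rec(16, 0) -> 16

Answer: 16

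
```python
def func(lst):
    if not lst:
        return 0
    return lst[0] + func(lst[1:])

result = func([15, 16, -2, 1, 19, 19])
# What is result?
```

15 + 16 + (-2) + 1 + 19 + 19 + 0 = 68

Answer: 68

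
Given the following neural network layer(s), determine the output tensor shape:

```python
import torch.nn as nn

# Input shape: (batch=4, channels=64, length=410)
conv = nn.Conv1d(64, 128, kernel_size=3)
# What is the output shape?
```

Input: (4, 64, 410) -> Output: (4, 128, 408)

Answer: (4, 128, 408)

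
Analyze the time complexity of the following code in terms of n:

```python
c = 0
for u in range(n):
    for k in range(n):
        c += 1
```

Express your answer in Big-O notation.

Each loop level contributes: n × n. Multiplying the contributions gives O(n^2).

Answer: O(n^2)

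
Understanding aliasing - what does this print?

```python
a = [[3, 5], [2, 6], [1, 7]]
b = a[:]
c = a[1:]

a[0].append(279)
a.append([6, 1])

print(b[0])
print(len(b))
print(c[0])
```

Key concept: slice with nested mutation.
Step by step:
`a = [[3, 5], [2, 6], [1, 7]]` → a = [[3, 5], [2, 6], [1, 7]]
`b = a[:]` → b = [[3, 5], [2, 6], [1, 7]]
`c = a[1:]` → c = [[2, 6], [1, 7]]
`a[0].append(279)` → a = [[3, 5, 279], [2, 6], [1, 7]]; b = [[3, 5, 279], [2, 6], [1, 7]]
`a.append([6, 1])` → a = [[3, 5, 279], [2, 6], [1, 7], [6, 1]]
`print(b[0])` → prints [3, 5, 279]
`print(len(b))` → prints 3
`print(c[0])` → prints [2, 6]

Answer:
[3, 5, 279]
3
[2, 6]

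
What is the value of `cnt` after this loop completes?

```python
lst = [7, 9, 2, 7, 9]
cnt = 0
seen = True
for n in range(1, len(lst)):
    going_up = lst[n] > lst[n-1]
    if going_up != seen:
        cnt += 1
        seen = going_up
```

Count direction changes in [7, 9, 2, 7, 9]
`cnt` takes the values: 0 → 1 → 2

Answer: 2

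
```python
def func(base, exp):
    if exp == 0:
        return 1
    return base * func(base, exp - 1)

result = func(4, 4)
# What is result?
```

func(4, 4) = 4 * 4 * 4 * 4 = 256

Answer: 256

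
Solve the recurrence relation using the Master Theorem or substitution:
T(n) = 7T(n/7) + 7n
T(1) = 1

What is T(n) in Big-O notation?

By Master Theorem: a=7, b=7, f(n)=7n. Since log_7(7) = 1 and f(n) = Θ(n^1), Case 2 applies. T(n) = O(n log n).

Answer: O(n log n)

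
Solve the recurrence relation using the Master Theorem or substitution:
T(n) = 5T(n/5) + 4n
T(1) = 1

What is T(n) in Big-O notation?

By Master Theorem: a=5, b=5, f(n)=4n. Since log_5(5) = 1 and f(n) = Θ(n^1), Case 2 applies. T(n) = O(n log n).

Answer: O(n log n)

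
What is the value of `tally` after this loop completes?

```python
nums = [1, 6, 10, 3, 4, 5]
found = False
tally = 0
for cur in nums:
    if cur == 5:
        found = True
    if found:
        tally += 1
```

Count elements after first 5 in [1, 6, 10, 3, 4, 5]
`tally` takes the values: 0 → 1

Answer: 1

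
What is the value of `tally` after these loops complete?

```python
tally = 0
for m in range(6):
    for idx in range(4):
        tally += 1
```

6 * 4 = 24
`tally` takes the values: 0 → 1 → 2 → 3 → 4 → 5 → 6 → 7 → 8 → 9 → 10 → 11 → 12 → 13 → 14 → 15 → 16 → 17 → 18 → 19 → 20 → 21 → 22 → 23 → 24

Answer: 24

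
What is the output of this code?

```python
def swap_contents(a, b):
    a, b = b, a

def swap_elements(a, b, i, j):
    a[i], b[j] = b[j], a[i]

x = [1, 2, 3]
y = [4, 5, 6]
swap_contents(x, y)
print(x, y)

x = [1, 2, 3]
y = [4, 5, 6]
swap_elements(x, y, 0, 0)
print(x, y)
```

Key concept: parameter rebinding vs mutation.
Step by step:
`x = [1, 2, 3]` → x = [1, 2, 3]
`y = [4, 5, 6]` → y = [4, 5, 6]
`swap_contents(x, y)` → no visible change to tracked variables
`print(x, y)` → prints [1, 2, 3] [4, 5, 6]
`x = [1, 2, 3]` → x = [1, 2, 3]
`y = [4, 5, 6]` → y = [4, 5, 6]
`swap_elements(x, y, 0, 0)` → x = [4, 2, 3]; y = [1, 5, 6]
`print(x, y)` → prints [4, 2, 3] [1, 5, 6]

Answer:
[1, 2, 3] [4, 5, 6]
[4, 2, 3] [1, 5, 6]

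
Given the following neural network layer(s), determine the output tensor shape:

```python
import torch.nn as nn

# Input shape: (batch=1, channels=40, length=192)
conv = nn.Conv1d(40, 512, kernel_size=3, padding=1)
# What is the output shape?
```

Input: (1, 40, 192) -> Output: (1, 512, 192)

Answer: (1, 512, 192)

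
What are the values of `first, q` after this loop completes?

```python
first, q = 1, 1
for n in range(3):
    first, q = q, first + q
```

Fibonacci: after 3 iterations
`first, q` takes the values: (1, 1) → (1, 2) → (2, 3) → (3, 5)

Answer: 3, 5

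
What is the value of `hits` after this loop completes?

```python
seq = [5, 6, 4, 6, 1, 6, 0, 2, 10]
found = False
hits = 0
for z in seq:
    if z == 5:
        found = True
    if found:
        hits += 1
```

Count elements after first 5 in [5, 6, 4, 6, 1, 6, 0, 2, 10]
`hits` takes the values: 0 → 1 → 2 → 3 → 4 → 5 → 6 → 7 → 8 → 9

Answer: 9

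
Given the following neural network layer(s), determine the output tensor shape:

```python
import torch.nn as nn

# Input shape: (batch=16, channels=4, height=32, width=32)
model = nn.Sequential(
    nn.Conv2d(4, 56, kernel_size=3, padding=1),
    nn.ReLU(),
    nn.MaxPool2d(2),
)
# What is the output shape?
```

Input: (16, 4, 32, 32) -> after Conv2d: (16, 56, 32, 32) -> after ReLU: (16, 56, 32, 32) -> Output: (16, 56, 16, 16)

Answer: (16, 56, 16, 16)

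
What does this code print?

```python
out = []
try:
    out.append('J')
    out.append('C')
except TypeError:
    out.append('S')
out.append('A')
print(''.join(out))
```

Execution trace: 'J' (try body) → 'C' (try body, no exception) → 'A' (after the try/except). Output: JCA

Answer: JCA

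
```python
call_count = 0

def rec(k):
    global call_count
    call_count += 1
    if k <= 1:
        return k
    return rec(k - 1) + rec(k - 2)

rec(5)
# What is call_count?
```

Calls(k) = 1 + Calls(k-1) + Calls(k-2); Calls(0)=Calls(1)=1. For k=5 this gives 15.

Answer: 15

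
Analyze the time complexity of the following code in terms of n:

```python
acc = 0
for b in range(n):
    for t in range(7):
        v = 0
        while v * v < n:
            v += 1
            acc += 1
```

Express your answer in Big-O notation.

Each loop level contributes: n × 1 × √n. Multiplying the contributions gives O(n√n).

Answer: O(n√n)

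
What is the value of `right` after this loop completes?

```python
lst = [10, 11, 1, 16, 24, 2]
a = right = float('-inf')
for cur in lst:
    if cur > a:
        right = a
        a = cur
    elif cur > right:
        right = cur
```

Second largest (with repeats) in [10, 11, 1, 16, 24, 2]
`right` takes the values: -inf → 10 → 11 → 16

Answer: 16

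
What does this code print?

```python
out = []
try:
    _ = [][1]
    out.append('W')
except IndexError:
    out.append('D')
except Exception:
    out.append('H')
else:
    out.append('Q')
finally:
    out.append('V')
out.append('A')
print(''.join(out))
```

Execution trace: 'D' (except IndexError) → 'V' (finally) → 'A' (after the try/except). Output: DVA

Answer: DVA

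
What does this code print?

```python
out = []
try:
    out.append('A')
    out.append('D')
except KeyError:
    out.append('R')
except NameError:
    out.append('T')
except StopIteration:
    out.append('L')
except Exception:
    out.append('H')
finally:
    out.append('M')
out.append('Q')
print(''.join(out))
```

Execution trace: 'A' (try body) → 'D' (try body, no exception) → 'M' (finally) → 'Q' (after the try/except). Output: ADMQ

Answer: ADMQ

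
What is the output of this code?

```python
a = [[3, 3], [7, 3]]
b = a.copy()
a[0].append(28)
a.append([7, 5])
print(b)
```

Key concept: shallow copy with nested lists.
Step by step:
`a = [[3, 3], [7, 3]]` → a = [[3, 3], [7, 3]]
`b = a.copy()` → b = [[3, 3], [7, 3]]
`a[0].append(28)` → a = [[3, 3, 28], [7, 3]]; b = [[3, 3, 28], [7, 3]]
`a.append([7, 5])` → a = [[3, 3, 28], [7, 3], [7, 5]]
`print(b)` → prints [[3, 3, 28], [7, 3]]

Answer: [[3, 3, 28], [7, 3]]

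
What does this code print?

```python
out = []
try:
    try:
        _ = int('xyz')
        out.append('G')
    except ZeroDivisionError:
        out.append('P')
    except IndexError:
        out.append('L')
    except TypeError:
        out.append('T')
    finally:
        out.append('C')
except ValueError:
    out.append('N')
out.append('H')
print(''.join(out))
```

Execution trace: 'C' (finally) → 'N' (outer except ValueError) → 'H' (after the try/except). Output: CNH

Answer: CNH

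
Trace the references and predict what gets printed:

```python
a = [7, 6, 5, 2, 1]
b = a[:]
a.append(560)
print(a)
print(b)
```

Key concept: slice [:] creates copy.
Step by step:
`a = [7, 6, 5, 2, 1]` → a = [7, 6, 5, 2, 1]
`b = a[:]` → b = [7, 6, 5, 2, 1]
`a.append(560)` → a = [7, 6, 5, 2, 1, 560]
`print(a)` → prints [7, 6, 5, 2, 1, 560]
`print(b)` → prints [7, 6, 5, 2, 1]

Answer:
[7, 6, 5, 2, 1, 560]
[7, 6, 5, 2, 1]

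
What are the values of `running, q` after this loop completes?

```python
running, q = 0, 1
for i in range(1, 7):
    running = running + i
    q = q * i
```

Sum and factorial of 1 to 6
`running, q` takes the values: (0, 1) → (1, 1) → (3, 1) → (3, 2) → (6, 2) → (6, 6) → (10, 6) → (10, 24) → (15, 24) → (15, 120) → (21, 120) → (21, 720)

Answer: 21, 720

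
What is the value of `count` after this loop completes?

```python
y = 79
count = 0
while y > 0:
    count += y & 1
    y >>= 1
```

Count set bits in 79 (binary: 0b1001111)
`count` takes the values: 0 → 1 → 2 → 3 → 4 → 5

Answer: 5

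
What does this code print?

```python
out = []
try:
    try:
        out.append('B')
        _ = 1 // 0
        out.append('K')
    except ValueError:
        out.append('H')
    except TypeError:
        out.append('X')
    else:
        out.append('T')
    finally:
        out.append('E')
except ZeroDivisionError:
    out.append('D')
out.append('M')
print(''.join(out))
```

Execution trace: 'B' (try body) → 'E' (finally) → 'D' (outer except ZeroDivisionError) → 'M' (after the try/except). Output: BEDM

Answer: BEDM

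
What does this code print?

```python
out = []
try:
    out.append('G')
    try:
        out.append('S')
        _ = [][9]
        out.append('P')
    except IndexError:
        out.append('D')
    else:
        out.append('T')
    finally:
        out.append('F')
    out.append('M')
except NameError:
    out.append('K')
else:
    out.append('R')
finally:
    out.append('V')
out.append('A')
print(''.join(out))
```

Execution trace: 'G' (try body) → 'S' (inner try body) → 'D' (inner except IndexError) → 'F' (inner finally) → 'M' (try body, no exception) → 'R' (else) → 'V' (finally) → 'A' (after the try/except). Output: GSDFMRVA

Answer: GSDFMRVA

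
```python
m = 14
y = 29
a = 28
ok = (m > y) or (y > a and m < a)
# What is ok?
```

Trace:
`m = 14` → m = 14
`y = 29` → y = 29
`a = 28` → a = 28
`ok = (m > y) or (y > a and m < a)` → ok = True
So ok = True

Answer: True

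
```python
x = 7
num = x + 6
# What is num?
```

Trace:
`x = 7` → x = 7
`num = x + 6` → num = 13
So num = 13

Answer: 13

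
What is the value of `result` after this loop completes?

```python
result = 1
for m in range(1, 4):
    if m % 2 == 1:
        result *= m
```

Product of odd numbers 1 to 3
`result` takes the values: 1 → 3

Answer: 3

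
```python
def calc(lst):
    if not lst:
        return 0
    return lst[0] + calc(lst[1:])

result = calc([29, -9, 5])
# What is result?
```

29 + (-9) + 5 + 0 = 25

Answer: 25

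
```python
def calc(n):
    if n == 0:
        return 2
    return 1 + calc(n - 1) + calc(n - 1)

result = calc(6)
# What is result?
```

calc(n) = 1 + 2·calc(n-1), calc(0)=2. Closed form: (2+1)·2^6 - 1 = 191.

Answer: 191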